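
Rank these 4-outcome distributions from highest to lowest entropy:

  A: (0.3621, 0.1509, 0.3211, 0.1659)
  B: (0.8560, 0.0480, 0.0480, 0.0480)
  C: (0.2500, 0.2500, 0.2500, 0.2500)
C > A > B

Key insight: Entropy is maximized by uniform distributions and minimized by concentrated distributions.

- Uniform distributions have maximum entropy log₂(4) = 2.0000 bits
- The more "peaked" or concentrated a distribution, the lower its entropy

Entropies:
  H(A) = 1.8986 bits
  H(B) = 0.8229 bits
  H(C) = 2.0000 bits

Ranking: C > A > B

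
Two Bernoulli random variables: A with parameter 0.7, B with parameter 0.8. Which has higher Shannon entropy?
A

For binary distributions, entropy is maximized at p=0.5 and decreases as p moves toward 0 or 1.

H(A) = H(0.7) = 0.8813 bits
H(B) = H(0.8) = 0.7219 bits

Distribution A (p=0.7) is closer to uniform (p=0.5), so it has higher entropy.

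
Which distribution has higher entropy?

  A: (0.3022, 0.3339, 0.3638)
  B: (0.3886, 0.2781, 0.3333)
A

Both distributions are close to uniform, making this a harder comparison.

H(A) = 1.5809 bits
H(B) = 1.5717 bits

The distribution closer to uniform has higher entropy.
Answer: A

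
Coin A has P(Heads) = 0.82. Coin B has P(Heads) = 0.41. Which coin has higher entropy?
B

For binary distributions, entropy is maximized at p=0.5 and decreases as p moves toward 0 or 1.

H(A) = H(0.82) = 0.6801 bits
H(B) = H(0.41) = 0.9765 bits

Distribution B (p=0.41) is closer to uniform (p=0.5), so it has higher entropy.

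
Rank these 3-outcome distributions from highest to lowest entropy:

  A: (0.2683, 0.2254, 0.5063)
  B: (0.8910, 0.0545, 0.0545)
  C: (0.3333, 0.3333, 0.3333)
C > A > B

Key insight: Entropy is maximized by uniform distributions and minimized by concentrated distributions.

- Uniform distributions have maximum entropy log₂(3) = 1.5850 bits
- The more "peaked" or concentrated a distribution, the lower its entropy

Entropies:
  H(A) = 1.4909 bits
  H(B) = 0.6059 bits
  H(C) = 1.5850 bits

Ranking: C > A > B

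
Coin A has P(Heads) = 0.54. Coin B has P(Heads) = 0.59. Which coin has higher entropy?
A

For binary distributions, entropy is maximized at p=0.5 and decreases as p moves toward 0 or 1.

H(A) = H(0.54) = 0.9954 bits
H(B) = H(0.59) = 0.9765 bits

Distribution A (p=0.54) is closer to uniform (p=0.5), so it has higher entropy.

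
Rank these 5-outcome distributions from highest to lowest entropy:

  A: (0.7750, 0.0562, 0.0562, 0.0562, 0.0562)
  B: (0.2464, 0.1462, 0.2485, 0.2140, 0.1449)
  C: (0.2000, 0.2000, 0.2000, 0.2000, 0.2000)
C > B > A

Key insight: Entropy is maximized by uniform distributions and minimized by concentrated distributions.

- Uniform distributions have maximum entropy log₂(5) = 2.3219 bits
- The more "peaked" or concentrated a distribution, the lower its entropy

Entropies:
  H(A) = 1.2192 bits
  H(B) = 2.2825 bits
  H(C) = 2.3219 bits

Ranking: C > B > A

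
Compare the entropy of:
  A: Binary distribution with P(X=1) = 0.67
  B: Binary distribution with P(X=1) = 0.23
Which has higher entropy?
A

For binary distributions, entropy is maximized at p=0.5 and decreases as p moves toward 0 or 1.

H(A) = H(0.67) = 0.9149 bits
H(B) = H(0.23) = 0.7780 bits

Distribution A (p=0.67) is closer to uniform (p=0.5), so it has higher entropy.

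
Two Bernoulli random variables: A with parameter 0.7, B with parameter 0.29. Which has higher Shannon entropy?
A

For binary distributions, entropy is maximized at p=0.5 and decreases as p moves toward 0 or 1.

H(A) = H(0.7) = 0.8813 bits
H(B) = H(0.29) = 0.8687 bits

Distribution A (p=0.7) is closer to uniform (p=0.5), so it has higher entropy.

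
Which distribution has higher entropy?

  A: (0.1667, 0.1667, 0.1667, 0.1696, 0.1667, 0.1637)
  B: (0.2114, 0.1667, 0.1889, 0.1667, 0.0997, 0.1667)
A

Both distributions are close to uniform, making this a harder comparison.

H(A) = 2.5849 bits
H(B) = 2.5522 bits

The distribution closer to uniform has higher entropy.
Answer: A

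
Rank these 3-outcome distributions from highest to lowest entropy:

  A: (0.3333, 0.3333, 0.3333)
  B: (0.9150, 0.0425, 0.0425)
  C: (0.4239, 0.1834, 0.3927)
A > C > B

Key insight: Entropy is maximized by uniform distributions and minimized by concentrated distributions.

- Uniform distributions have maximum entropy log₂(3) = 1.5850 bits
- The more "peaked" or concentrated a distribution, the lower its entropy

Entropies:
  H(A) = 1.5850 bits
  H(B) = 0.5046 bits
  H(C) = 1.5032 bits

Ranking: A > C > B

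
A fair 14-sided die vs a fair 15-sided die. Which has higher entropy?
15-sided die

Both are uniform distributions; for uniform over n outcomes, H = log₂(n). H(14-sided) = log₂(14) = 3.807 bits and H(15-sided) = log₂(15) = 3.907 bits. More outcomes in a uniform distribution means higher entropy.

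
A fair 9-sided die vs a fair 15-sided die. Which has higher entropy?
15-sided die

Both are uniform distributions; for uniform over n outcomes, H = log₂(n). H(9-sided) = log₂(9) = 3.170 bits and H(15-sided) = log₂(15) = 3.907 bits. More outcomes in a uniform distribution means higher entropy.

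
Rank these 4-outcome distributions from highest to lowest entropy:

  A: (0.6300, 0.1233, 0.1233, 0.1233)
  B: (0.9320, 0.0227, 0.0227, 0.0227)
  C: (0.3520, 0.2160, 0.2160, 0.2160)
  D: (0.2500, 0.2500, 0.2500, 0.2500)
D > C > A > B

Key insight: Entropy is maximized by uniform distributions and minimized by concentrated distributions.

Entropies:
  H(A) = 1.5371 bits
  H(B) = 0.4662 bits
  H(C) = 1.9629 bits
  H(D) = 2.0000 bits

Ranking: D > C > A > B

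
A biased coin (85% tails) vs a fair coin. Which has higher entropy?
Fair coin

The fair coin is uniform (p=0.5), maximizing binary entropy at 1 bit. The biased coin has H(0.85) ≈ 0.610 bits — its outcome is more predictable, so its entropy is lower.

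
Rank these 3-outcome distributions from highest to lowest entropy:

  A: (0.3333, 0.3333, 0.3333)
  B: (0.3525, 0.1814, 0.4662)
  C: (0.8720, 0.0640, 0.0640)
A > B > C

Key insight: Entropy is maximized by uniform distributions and minimized by concentrated distributions.

- Uniform distributions have maximum entropy log₂(3) = 1.5850 bits
- The more "peaked" or concentrated a distribution, the lower its entropy

Entropies:
  H(A) = 1.5850 bits
  H(B) = 1.4902 bits
  H(C) = 0.6799 bits

Ranking: A > B > C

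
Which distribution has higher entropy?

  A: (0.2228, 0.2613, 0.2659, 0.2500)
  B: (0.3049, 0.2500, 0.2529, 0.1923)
A

Both distributions are close to uniform, making this a harder comparison.

H(A) = 1.9967 bits
H(B) = 1.9814 bits

The distribution closer to uniform has higher entropy.
Answer: A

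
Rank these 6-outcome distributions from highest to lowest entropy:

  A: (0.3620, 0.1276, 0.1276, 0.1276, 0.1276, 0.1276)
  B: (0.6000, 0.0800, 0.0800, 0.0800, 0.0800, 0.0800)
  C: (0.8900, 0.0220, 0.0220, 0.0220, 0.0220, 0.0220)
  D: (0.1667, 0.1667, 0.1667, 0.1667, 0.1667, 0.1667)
D > A > B > C

Key insight: Entropy is maximized by uniform distributions and minimized by concentrated distributions.

Entropies:
  H(A) = 2.4257 bits
  H(B) = 1.8997 bits
  H(C) = 0.7553 bits
  H(D) = 2.5850 bits

Ranking: D > A > B > C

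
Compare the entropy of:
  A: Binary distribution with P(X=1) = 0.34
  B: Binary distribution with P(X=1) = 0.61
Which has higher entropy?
B

For binary distributions, entropy is maximized at p=0.5 and decreases as p moves toward 0 or 1.

H(A) = H(0.34) = 0.9248 bits
H(B) = H(0.61) = 0.9648 bits

Distribution B (p=0.61) is closer to uniform (p=0.5), so it has higher entropy.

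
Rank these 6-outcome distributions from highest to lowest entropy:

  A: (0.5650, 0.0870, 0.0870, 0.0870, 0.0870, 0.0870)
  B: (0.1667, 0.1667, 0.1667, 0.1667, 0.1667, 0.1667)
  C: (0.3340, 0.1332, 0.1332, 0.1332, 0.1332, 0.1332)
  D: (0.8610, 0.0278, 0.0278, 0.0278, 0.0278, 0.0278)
B > C > A > D

Key insight: Entropy is maximized by uniform distributions and minimized by concentrated distributions.

Entropies:
  H(A) = 1.9978 bits
  H(B) = 2.5850 bits
  H(C) = 2.4654 bits
  H(D) = 0.9044 bits

Ranking: B > C > A > D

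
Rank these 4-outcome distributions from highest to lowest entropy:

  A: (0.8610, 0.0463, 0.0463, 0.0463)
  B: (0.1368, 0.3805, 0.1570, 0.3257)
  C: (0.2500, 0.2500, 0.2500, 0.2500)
C > B > A

Key insight: Entropy is maximized by uniform distributions and minimized by concentrated distributions.

- Uniform distributions have maximum entropy log₂(4) = 2.0000 bits
- The more "peaked" or concentrated a distribution, the lower its entropy

Entropies:
  H(A) = 0.8019 bits
  H(B) = 1.8695 bits
  H(C) = 2.0000 bits

Ranking: C > B > A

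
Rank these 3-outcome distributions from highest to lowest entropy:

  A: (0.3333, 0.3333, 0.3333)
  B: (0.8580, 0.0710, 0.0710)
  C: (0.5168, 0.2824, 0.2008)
A > C > B

Key insight: Entropy is maximized by uniform distributions and minimized by concentrated distributions.

- Uniform distributions have maximum entropy log₂(3) = 1.5850 bits
- The more "peaked" or concentrated a distribution, the lower its entropy

Entropies:
  H(A) = 1.5850 bits
  H(B) = 0.7315 bits
  H(C) = 1.4724 bits

Ranking: A > C > B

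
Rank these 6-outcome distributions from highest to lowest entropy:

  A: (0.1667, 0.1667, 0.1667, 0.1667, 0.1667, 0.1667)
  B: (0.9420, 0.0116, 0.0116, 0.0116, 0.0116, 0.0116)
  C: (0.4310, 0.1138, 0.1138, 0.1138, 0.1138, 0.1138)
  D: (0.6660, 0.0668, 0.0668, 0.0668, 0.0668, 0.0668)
A > C > D > B

Key insight: Entropy is maximized by uniform distributions and minimized by concentrated distributions.

Entropies:
  H(A) = 2.5850 bits
  H(B) = 0.4541 bits
  H(C) = 2.3074 bits
  H(D) = 1.6945 bits

Ranking: A > C > D > B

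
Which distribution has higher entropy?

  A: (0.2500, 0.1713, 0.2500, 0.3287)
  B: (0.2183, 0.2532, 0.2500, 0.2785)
B

Both distributions are close to uniform, making this a harder comparison.

H(A) = 1.9637 bits
H(B) = 1.9947 bits

The distribution closer to uniform has higher entropy.
Answer: B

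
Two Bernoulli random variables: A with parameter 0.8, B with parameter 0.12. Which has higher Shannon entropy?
A

For binary distributions, entropy is maximized at p=0.5 and decreases as p moves toward 0 or 1.

H(A) = H(0.8) = 0.7219 bits
H(B) = H(0.12) = 0.5294 bits

Distribution A (p=0.8) is closer to uniform (p=0.5), so it has higher entropy.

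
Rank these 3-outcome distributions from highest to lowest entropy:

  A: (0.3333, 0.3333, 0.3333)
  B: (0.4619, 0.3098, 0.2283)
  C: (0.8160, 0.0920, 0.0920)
A > B > C

Key insight: Entropy is maximized by uniform distributions and minimized by concentrated distributions.

- Uniform distributions have maximum entropy log₂(3) = 1.5850 bits
- The more "peaked" or concentrated a distribution, the lower its entropy

Entropies:
  H(A) = 1.5850 bits
  H(B) = 1.5250 bits
  H(C) = 0.8727 bits

Ranking: A > B > C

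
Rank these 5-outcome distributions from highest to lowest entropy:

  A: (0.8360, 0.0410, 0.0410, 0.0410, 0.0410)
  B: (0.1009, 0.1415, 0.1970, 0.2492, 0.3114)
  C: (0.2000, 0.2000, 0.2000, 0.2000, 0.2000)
C > B > A

Key insight: Entropy is maximized by uniform distributions and minimized by concentrated distributions.

- Uniform distributions have maximum entropy log₂(5) = 2.3219 bits
- The more "peaked" or concentrated a distribution, the lower its entropy

Entropies:
  H(A) = 0.9718 bits
  H(B) = 2.2185 bits
  H(C) = 2.3219 bits

Ranking: C > B > A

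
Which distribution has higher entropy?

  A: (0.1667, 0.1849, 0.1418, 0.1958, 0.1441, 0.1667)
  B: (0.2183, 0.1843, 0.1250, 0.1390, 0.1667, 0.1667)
A

Both distributions are close to uniform, making this a harder comparison.

H(A) = 2.5750 bits
H(B) = 2.5614 bits

The distribution closer to uniform has higher entropy.
Answer: A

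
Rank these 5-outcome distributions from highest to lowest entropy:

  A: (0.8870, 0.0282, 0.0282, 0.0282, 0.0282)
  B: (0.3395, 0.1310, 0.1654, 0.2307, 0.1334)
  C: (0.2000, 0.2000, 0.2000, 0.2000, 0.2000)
C > B > A

Key insight: Entropy is maximized by uniform distributions and minimized by concentrated distributions.

- Uniform distributions have maximum entropy log₂(5) = 2.3219 bits
- The more "peaked" or concentrated a distribution, the lower its entropy

Entropies:
  H(A) = 0.7349 bits
  H(B) = 2.2184 bits
  H(C) = 2.3219 bits

Ranking: C > B > A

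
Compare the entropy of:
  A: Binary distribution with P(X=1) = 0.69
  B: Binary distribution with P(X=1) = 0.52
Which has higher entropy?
B

For binary distributions, entropy is maximized at p=0.5 and decreases as p moves toward 0 or 1.

H(A) = H(0.69) = 0.8932 bits
H(B) = H(0.52) = 0.9988 bits

Distribution B (p=0.52) is closer to uniform (p=0.5), so it has higher entropy.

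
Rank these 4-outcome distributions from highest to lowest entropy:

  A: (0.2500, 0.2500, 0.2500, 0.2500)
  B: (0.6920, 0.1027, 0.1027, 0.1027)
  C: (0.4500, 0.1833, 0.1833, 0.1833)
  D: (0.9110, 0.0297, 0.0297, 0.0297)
A > C > B > D

Key insight: Entropy is maximized by uniform distributions and minimized by concentrated distributions.

Entropies:
  H(A) = 2.0000 bits
  H(B) = 1.3790 bits
  H(C) = 1.8645 bits
  H(D) = 0.5742 bits

Ranking: A > C > B > D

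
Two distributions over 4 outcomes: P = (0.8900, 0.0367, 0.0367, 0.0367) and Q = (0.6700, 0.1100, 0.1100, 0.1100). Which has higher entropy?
Q

P is highly concentrated on one outcome (89%), making it nearly deterministic. Q spreads its mass more evenly (max 67%). The more spread-out distribution has higher entropy: H(P) ≈ 0.674 bits, H(Q) ≈ 1.438 bits.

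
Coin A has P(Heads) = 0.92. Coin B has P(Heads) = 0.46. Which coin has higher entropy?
B

For binary distributions, entropy is maximized at p=0.5 and decreases as p moves toward 0 or 1.

H(A) = H(0.92) = 0.4022 bits
H(B) = H(0.46) = 0.9954 bits

Distribution B (p=0.46) is closer to uniform (p=0.5), so it has higher entropy.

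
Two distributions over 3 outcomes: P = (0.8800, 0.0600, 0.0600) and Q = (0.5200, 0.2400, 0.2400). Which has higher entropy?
Q

P is highly concentrated on one outcome (88%), making it nearly deterministic. Q spreads its mass more evenly (max 52%). The more spread-out distribution has higher entropy: H(P) ≈ 0.649 bits, H(Q) ≈ 1.479 bits.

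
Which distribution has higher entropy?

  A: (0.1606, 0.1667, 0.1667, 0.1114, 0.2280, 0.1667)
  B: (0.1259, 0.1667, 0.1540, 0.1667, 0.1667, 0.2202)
B

Both distributions are close to uniform, making this a harder comparison.

H(A) = 2.5552 bits
H(B) = 2.5651 bits

The distribution closer to uniform has higher entropy.
Answer: B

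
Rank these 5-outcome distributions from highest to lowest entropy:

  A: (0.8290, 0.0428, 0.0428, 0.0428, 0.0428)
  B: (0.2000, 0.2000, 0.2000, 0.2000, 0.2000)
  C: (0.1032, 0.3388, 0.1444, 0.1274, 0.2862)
B > C > A

Key insight: Entropy is maximized by uniform distributions and minimized by concentrated distributions.

- Uniform distributions have maximum entropy log₂(5) = 2.3219 bits
- The more "peaked" or concentrated a distribution, the lower its entropy

Entropies:
  H(A) = 1.0020 bits
  H(B) = 2.3219 bits
  H(C) = 2.1657 bits

Ranking: B > C > A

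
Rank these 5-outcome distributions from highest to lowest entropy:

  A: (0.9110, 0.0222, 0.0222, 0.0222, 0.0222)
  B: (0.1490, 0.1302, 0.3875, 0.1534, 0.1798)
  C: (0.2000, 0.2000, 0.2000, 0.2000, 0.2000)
C > B > A

Key insight: Entropy is maximized by uniform distributions and minimized by concentrated distributions.

- Uniform distributions have maximum entropy log₂(5) = 2.3219 bits
- The more "peaked" or concentrated a distribution, the lower its entropy

Entropies:
  H(A) = 0.6111 bits
  H(B) = 2.1823 bits
  H(C) = 2.3219 bits

Ranking: C > B > A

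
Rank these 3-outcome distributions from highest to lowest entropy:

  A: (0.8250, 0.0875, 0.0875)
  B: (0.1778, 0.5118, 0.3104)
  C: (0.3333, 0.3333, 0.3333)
C > B > A

Key insight: Entropy is maximized by uniform distributions and minimized by concentrated distributions.

- Uniform distributions have maximum entropy log₂(3) = 1.5850 bits
- The more "peaked" or concentrated a distribution, the lower its entropy

Entropies:
  H(A) = 0.8440 bits
  H(B) = 1.4615 bits
  H(C) = 1.5850 bits

Ranking: C > B > A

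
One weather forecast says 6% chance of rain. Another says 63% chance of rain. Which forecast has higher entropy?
63% forecast

Treat each forecast as a Bernoulli distribution. Binary entropy is maximized at p=0.5 and falls off symmetrically toward 0 or 1. The 63% forecast is closer to 50%, so it is more uncertain. H(6%) ≈ 0.327 bits, H(63%) ≈ 0.951 bits.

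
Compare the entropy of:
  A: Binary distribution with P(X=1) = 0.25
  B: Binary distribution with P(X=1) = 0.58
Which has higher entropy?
B

For binary distributions, entropy is maximized at p=0.5 and decreases as p moves toward 0 or 1.

H(A) = H(0.25) = 0.8113 bits
H(B) = H(0.58) = 0.9815 bits

Distribution B (p=0.58) is closer to uniform (p=0.5), so it has higher entropy.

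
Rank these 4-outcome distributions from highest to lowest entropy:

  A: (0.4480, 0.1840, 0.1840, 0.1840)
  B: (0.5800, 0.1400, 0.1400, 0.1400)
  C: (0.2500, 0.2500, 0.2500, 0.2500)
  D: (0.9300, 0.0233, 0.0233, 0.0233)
C > A > B > D

Key insight: Entropy is maximized by uniform distributions and minimized by concentrated distributions.

Entropies:
  H(A) = 1.8671 bits
  H(B) = 1.6471 bits
  H(C) = 2.0000 bits
  H(D) = 0.4769 bits

Ranking: C > A > B > D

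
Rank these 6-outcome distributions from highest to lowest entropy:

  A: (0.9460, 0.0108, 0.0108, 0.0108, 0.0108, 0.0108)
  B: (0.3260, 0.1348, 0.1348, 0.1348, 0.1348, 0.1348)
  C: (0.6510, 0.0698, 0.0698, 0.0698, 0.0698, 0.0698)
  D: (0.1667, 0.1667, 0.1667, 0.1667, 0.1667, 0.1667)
D > B > C > A

Key insight: Entropy is maximized by uniform distributions and minimized by concentrated distributions.

Entropies:
  H(A) = 0.4285 bits
  H(B) = 2.4758 bits
  H(C) = 1.7435 bits
  H(D) = 2.5850 bits

Ranking: D > B > C > A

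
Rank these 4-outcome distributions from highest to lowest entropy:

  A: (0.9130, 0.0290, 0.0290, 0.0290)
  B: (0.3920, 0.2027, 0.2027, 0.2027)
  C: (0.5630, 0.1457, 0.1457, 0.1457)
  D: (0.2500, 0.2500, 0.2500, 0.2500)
D > B > C > A

Key insight: Entropy is maximized by uniform distributions and minimized by concentrated distributions.

Entropies:
  H(A) = 0.5643 bits
  H(B) = 1.9297 bits
  H(C) = 1.6811 bits
  H(D) = 2.0000 bits

Ranking: D > B > C > A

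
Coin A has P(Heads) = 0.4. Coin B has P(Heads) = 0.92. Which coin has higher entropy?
A

For binary distributions, entropy is maximized at p=0.5 and decreases as p moves toward 0 or 1.

H(A) = H(0.4) = 0.9710 bits
H(B) = H(0.92) = 0.4022 bits

Distribution A (p=0.4) is closer to uniform (p=0.5), so it has higher entropy.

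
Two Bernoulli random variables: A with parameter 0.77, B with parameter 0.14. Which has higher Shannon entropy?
A

For binary distributions, entropy is maximized at p=0.5 and decreases as p moves toward 0 or 1.

H(A) = H(0.77) = 0.7780 bits
H(B) = H(0.14) = 0.5842 bits

Distribution A (p=0.77) is closer to uniform (p=0.5), so it has higher entropy.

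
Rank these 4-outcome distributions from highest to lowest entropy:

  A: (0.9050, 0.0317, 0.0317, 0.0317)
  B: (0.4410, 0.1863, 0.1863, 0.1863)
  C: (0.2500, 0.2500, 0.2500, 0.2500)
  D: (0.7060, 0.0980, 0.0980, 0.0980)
C > B > D > A

Key insight: Entropy is maximized by uniform distributions and minimized by concentrated distributions.

Entropies:
  H(A) = 0.6035 bits
  H(B) = 1.8759 bits
  H(C) = 2.0000 bits
  H(D) = 1.3398 bits

Ranking: C > B > D > A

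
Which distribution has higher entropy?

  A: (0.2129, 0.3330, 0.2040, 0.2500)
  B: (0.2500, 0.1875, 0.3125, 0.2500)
B

Both distributions are close to uniform, making this a harder comparison.

H(A) = 1.9713 bits
H(B) = 1.9772 bits

The distribution closer to uniform has higher entropy.
Answer: B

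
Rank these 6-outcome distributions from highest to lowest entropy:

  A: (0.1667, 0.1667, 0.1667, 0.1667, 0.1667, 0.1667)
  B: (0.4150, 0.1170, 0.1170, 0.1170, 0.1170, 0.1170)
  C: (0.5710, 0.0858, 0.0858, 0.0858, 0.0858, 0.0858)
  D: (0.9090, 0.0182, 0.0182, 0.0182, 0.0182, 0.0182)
A > B > C > D

Key insight: Entropy is maximized by uniform distributions and minimized by concentrated distributions.

Entropies:
  H(A) = 2.5850 bits
  H(B) = 2.3374 bits
  H(C) = 1.9815 bits
  H(D) = 0.6511 bits

Ranking: A > B > C > D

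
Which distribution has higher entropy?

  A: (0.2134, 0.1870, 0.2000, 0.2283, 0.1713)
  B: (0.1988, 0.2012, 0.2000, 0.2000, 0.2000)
B

Both distributions are close to uniform, making this a harder comparison.

H(A) = 2.3148 bits
H(B) = 2.3219 bits

The distribution closer to uniform has higher entropy.
Answer: B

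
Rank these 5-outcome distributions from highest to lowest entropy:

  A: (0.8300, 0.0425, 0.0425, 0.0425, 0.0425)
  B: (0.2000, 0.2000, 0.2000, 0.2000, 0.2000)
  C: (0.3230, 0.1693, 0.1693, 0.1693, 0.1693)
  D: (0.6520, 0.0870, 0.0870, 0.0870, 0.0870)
B > C > D > A

Key insight: Entropy is maximized by uniform distributions and minimized by concentrated distributions.

Entropies:
  H(A) = 0.9977 bits
  H(B) = 2.3219 bits
  H(C) = 2.2616 bits
  H(D) = 1.6283 bits

Ranking: B > C > D > A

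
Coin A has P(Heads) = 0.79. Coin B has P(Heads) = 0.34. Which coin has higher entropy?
B

For binary distributions, entropy is maximized at p=0.5 and decreases as p moves toward 0 or 1.

H(A) = H(0.79) = 0.7415 bits
H(B) = H(0.34) = 0.9248 bits

Distribution B (p=0.34) is closer to uniform (p=0.5), so it has higher entropy.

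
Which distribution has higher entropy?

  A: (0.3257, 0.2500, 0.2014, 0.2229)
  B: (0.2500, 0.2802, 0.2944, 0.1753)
A

Both distributions are close to uniform, making this a harder comparison.

H(A) = 1.9754 bits
H(B) = 1.9741 bits

The distribution closer to uniform has higher entropy.
Answer: A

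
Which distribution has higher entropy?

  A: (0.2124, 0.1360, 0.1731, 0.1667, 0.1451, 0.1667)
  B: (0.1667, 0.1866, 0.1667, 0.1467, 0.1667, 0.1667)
B

Both distributions are close to uniform, making this a harder comparison.

H(A) = 2.5700 bits
H(B) = 2.5815 bits

The distribution closer to uniform has higher entropy.
Answer: B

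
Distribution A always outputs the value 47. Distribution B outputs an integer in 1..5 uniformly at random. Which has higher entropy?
B

A is deterministic, so H(A) = 0. B is uniform over 5 outcomes, so H(B) = log₂(5) = 2.322 bits. Any distribution with genuine randomness has higher entropy than a deterministic one.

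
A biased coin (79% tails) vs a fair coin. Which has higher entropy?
Fair coin

The fair coin is uniform (p=0.5), maximizing binary entropy at 1 bit. The biased coin has H(0.79) ≈ 0.741 bits — its outcome is more predictable, so its entropy is lower.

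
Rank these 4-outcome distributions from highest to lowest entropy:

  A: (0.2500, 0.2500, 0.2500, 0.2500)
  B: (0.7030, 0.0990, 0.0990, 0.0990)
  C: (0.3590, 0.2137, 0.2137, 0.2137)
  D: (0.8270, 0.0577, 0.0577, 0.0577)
A > C > B > D

Key insight: Entropy is maximized by uniform distributions and minimized by concentrated distributions.

Entropies:
  H(A) = 2.0000 bits
  H(B) = 1.3483 bits
  H(C) = 1.9578 bits
  H(D) = 0.9387 bits

Ranking: A > C > B > D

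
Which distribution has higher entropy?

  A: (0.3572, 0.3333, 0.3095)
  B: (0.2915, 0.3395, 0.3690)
A

Both distributions are close to uniform, making this a harder comparison.

H(A) = 1.5825 bits
H(B) = 1.5783 bits

The distribution closer to uniform has higher entropy.
Answer: A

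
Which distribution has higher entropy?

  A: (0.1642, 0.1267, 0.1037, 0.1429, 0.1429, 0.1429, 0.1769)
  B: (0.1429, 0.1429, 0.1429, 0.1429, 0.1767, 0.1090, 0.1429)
B

Both distributions are close to uniform, making this a harder comparison.

H(A) = 2.7898 bits
H(B) = 2.7957 bits

The distribution closer to uniform has higher entropy.
Answer: B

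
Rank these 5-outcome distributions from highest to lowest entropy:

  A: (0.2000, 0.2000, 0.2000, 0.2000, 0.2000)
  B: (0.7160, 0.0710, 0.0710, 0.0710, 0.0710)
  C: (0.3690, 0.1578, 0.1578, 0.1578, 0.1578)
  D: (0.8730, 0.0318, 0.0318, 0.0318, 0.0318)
A > C > B > D

Key insight: Entropy is maximized by uniform distributions and minimized by concentrated distributions.

Entropies:
  H(A) = 2.3219 bits
  H(B) = 1.4288 bits
  H(C) = 2.2119 bits
  H(D) = 0.8032 bits

Ranking: A > C > B > D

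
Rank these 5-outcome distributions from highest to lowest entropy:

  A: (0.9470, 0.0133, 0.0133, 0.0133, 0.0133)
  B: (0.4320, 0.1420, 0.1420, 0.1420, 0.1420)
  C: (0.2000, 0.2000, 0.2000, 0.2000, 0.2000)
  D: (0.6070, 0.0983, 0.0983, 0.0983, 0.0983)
C > B > D > A

Key insight: Entropy is maximized by uniform distributions and minimized by concentrated distributions.

Entropies:
  H(A) = 0.4050 bits
  H(B) = 2.1226 bits
  H(C) = 2.3219 bits
  H(D) = 1.7527 bits

Ranking: C > B > D > A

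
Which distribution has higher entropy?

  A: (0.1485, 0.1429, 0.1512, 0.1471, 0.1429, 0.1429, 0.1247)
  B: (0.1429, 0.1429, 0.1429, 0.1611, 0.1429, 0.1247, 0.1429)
A

Both distributions are close to uniform, making this a harder comparison.

H(A) = 2.8050 bits
H(B) = 2.8040 bits

The distribution closer to uniform has higher entropy.
Answer: A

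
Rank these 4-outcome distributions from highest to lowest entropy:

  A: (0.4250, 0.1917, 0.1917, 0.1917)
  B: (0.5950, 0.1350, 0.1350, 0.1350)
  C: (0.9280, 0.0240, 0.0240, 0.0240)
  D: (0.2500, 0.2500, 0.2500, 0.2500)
D > A > B > C

Key insight: Entropy is maximized by uniform distributions and minimized by concentrated distributions.

Entropies:
  H(A) = 1.8951 bits
  H(B) = 1.6157 bits
  H(C) = 0.4875 bits
  H(D) = 2.0000 bits

Ranking: D > A > B > C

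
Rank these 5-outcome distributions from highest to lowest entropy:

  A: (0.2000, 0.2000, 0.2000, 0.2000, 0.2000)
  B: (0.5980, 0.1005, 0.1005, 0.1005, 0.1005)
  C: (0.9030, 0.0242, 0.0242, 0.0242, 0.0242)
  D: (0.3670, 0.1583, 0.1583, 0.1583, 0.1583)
A > D > B > C

Key insight: Entropy is maximized by uniform distributions and minimized by concentrated distributions.

Entropies:
  H(A) = 2.3219 bits
  H(B) = 1.7761 bits
  H(C) = 0.6534 bits
  H(D) = 2.2143 bits

Ranking: A > D > B > C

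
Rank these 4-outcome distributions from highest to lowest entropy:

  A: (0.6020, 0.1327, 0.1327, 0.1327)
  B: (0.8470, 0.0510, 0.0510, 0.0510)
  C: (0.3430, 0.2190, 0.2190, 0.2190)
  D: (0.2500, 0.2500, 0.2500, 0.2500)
D > C > A > B

Key insight: Entropy is maximized by uniform distributions and minimized by concentrated distributions.

Entropies:
  H(A) = 1.6006 bits
  H(B) = 0.8598 bits
  H(C) = 1.9690 bits
  H(D) = 2.0000 bits

Ranking: D > C > A > B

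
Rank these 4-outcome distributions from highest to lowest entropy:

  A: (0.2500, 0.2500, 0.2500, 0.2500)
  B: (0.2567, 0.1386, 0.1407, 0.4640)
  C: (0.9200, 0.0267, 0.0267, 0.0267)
A > B > C

Key insight: Entropy is maximized by uniform distributions and minimized by concentrated distributions.

- Uniform distributions have maximum entropy log₂(4) = 2.0000 bits
- The more "peaked" or concentrated a distribution, the lower its entropy

Entropies:
  H(A) = 2.0000 bits
  H(B) = 1.8108 bits
  H(C) = 0.5290 bits

Ranking: A > B > C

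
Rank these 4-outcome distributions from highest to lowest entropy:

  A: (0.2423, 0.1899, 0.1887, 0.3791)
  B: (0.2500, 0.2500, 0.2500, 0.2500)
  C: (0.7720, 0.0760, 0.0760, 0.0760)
B > A > C

Key insight: Entropy is maximized by uniform distributions and minimized by concentrated distributions.

- Uniform distributions have maximum entropy log₂(4) = 2.0000 bits
- The more "peaked" or concentrated a distribution, the lower its entropy

Entropies:
  H(A) = 1.9351 bits
  H(B) = 2.0000 bits
  H(C) = 1.1359 bits

Ranking: B > A > C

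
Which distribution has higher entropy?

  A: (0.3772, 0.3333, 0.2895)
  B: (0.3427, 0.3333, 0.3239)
B

Both distributions are close to uniform, making this a harder comparison.

H(A) = 1.5766 bits
H(B) = 1.5846 bits

The distribution closer to uniform has higher entropy.
Answer: B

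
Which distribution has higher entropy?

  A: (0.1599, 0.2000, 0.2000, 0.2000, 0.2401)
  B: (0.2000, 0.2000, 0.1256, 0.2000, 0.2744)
A

Both distributions are close to uniform, making this a harder comparison.

H(A) = 2.3102 bits
H(B) = 2.2810 bits

The distribution closer to uniform has higher entropy.
Answer: A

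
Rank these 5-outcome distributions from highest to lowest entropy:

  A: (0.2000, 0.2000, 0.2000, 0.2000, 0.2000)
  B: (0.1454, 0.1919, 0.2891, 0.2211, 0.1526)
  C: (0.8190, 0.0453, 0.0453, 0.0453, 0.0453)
A > B > C

Key insight: Entropy is maximized by uniform distributions and minimized by concentrated distributions.

- Uniform distributions have maximum entropy log₂(5) = 2.3219 bits
- The more "peaked" or concentrated a distribution, the lower its entropy

Entropies:
  H(A) = 2.3219 bits
  H(B) = 2.2743 bits
  H(C) = 1.0443 bits

Ranking: A > B > C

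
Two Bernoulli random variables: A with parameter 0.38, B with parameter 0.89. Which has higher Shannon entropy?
A

For binary distributions, entropy is maximized at p=0.5 and decreases as p moves toward 0 or 1.

H(A) = H(0.38) = 0.9580 bits
H(B) = H(0.89) = 0.4999 bits

Distribution A (p=0.38) is closer to uniform (p=0.5), so it has higher entropy.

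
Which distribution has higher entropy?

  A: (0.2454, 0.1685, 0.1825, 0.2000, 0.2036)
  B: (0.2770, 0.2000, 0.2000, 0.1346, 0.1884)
A

Both distributions are close to uniform, making this a harder comparison.

H(A) = 2.3100 bits
H(B) = 2.2849 bits

The distribution closer to uniform has higher entropy.
Answer: A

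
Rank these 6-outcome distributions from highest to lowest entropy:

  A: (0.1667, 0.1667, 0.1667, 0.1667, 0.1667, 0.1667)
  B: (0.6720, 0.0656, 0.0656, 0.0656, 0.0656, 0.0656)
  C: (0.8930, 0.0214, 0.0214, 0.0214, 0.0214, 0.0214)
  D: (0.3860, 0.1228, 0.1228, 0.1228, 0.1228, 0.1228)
A > D > B > C

Key insight: Entropy is maximized by uniform distributions and minimized by concentrated distributions.

Entropies:
  H(A) = 2.5850 bits
  H(B) = 1.6745 bits
  H(C) = 0.7392 bits
  H(D) = 2.3878 bits

Ranking: A > D > B > C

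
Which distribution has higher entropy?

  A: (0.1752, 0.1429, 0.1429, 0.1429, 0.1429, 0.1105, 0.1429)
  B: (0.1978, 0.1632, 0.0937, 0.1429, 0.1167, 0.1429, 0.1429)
A

Both distributions are close to uniform, making this a harder comparison.

H(A) = 2.7967 bits
H(B) = 2.7742 bits

The distribution closer to uniform has higher entropy.
Answer: A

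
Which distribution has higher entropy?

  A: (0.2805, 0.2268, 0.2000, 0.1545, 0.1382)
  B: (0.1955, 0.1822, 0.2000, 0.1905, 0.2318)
B

Both distributions are close to uniform, making this a harder comparison.

H(A) = 2.2751 bits
H(B) = 2.3169 bits

The distribution closer to uniform has higher entropy.
Answer: B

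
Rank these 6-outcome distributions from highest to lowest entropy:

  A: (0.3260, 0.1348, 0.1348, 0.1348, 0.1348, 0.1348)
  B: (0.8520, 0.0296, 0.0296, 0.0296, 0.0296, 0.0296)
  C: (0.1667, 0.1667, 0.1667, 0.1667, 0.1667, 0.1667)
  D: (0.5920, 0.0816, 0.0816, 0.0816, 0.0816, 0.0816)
C > A > D > B

Key insight: Entropy is maximized by uniform distributions and minimized by concentrated distributions.

Entropies:
  H(A) = 2.4758 bits
  H(B) = 0.9485 bits
  H(C) = 2.5850 bits
  H(D) = 1.9228 bits

Ranking: C > A > D > B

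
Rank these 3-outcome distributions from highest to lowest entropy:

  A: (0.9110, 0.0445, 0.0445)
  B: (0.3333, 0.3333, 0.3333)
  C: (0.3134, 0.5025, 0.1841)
B > C > A

Key insight: Entropy is maximized by uniform distributions and minimized by concentrated distributions.

- Uniform distributions have maximum entropy log₂(3) = 1.5850 bits
- The more "peaked" or concentrated a distribution, the lower its entropy

Entropies:
  H(A) = 0.5221 bits
  H(B) = 1.5850 bits
  H(C) = 1.4729 bits

Ranking: B > C > A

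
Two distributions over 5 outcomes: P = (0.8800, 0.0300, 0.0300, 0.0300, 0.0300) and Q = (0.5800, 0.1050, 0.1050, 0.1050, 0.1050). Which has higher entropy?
Q

P is highly concentrated on one outcome (88%), making it nearly deterministic. Q spreads its mass more evenly (max 58%). The more spread-out distribution has higher entropy: H(P) ≈ 0.769 bits, H(Q) ≈ 1.821 bits.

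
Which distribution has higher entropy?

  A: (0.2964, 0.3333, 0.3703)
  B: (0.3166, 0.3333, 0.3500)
B

Both distributions are close to uniform, making this a harder comparison.

H(A) = 1.5790 bits
H(B) = 1.5838 bits

The distribution closer to uniform has higher entropy.
Answer: B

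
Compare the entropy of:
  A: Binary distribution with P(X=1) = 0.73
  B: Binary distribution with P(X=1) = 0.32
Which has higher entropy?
B

For binary distributions, entropy is maximized at p=0.5 and decreases as p moves toward 0 or 1.

H(A) = H(0.73) = 0.8415 bits
H(B) = H(0.32) = 0.9044 bits

Distribution B (p=0.32) is closer to uniform (p=0.5), so it has higher entropy.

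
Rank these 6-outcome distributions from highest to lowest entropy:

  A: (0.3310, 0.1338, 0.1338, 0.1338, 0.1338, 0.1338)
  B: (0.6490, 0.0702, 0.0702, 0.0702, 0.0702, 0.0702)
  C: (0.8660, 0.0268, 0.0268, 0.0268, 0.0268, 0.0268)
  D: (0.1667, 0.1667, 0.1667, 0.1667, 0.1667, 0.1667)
D > A > B > C

Key insight: Entropy is maximized by uniform distributions and minimized by concentrated distributions.

Entropies:
  H(A) = 2.4693 bits
  H(B) = 1.7500 bits
  H(C) = 0.8794 bits
  H(D) = 2.5850 bits

Ranking: D > A > B > C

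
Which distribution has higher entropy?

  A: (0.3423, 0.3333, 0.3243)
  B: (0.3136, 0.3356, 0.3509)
A

Both distributions are close to uniform, making this a harder comparison.

H(A) = 1.5846 bits
H(B) = 1.5834 bits

The distribution closer to uniform has higher entropy.
Answer: A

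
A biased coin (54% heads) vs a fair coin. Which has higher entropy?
Fair coin

The fair coin is uniform (p=0.5), maximizing binary entropy at 1 bit. The biased coin has H(0.54) ≈ 0.995 bits — its outcome is more predictable, so its entropy is lower.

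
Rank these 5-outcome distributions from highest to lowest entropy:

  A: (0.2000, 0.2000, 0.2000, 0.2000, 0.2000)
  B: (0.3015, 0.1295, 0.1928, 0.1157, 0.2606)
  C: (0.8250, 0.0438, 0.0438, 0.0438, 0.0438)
A > B > C

Key insight: Entropy is maximized by uniform distributions and minimized by concentrated distributions.

- Uniform distributions have maximum entropy log₂(5) = 2.3219 bits
- The more "peaked" or concentrated a distribution, the lower its entropy

Entropies:
  H(A) = 2.3219 bits
  H(B) = 2.2267 bits
  H(C) = 1.0190 bits

Ranking: A > B > C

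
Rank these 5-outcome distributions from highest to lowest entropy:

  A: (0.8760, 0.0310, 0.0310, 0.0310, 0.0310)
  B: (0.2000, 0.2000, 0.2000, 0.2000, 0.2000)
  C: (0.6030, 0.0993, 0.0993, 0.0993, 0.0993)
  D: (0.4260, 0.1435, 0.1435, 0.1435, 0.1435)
B > D > C > A

Key insight: Entropy is maximized by uniform distributions and minimized by concentrated distributions.

Entropies:
  H(A) = 0.7888 bits
  H(B) = 2.3219 bits
  H(C) = 1.7632 bits
  H(D) = 2.1321 bits

Ranking: B > D > C > A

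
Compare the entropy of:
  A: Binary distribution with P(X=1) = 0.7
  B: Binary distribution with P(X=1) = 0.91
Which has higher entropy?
A

For binary distributions, entropy is maximized at p=0.5 and decreases as p moves toward 0 or 1.

H(A) = H(0.7) = 0.8813 bits
H(B) = H(0.91) = 0.4365 bits

Distribution A (p=0.7) is closer to uniform (p=0.5), so it has higher entropy.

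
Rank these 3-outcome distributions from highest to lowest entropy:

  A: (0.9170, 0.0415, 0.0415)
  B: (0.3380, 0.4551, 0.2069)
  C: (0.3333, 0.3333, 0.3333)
C > B > A

Key insight: Entropy is maximized by uniform distributions and minimized by concentrated distributions.

- Uniform distributions have maximum entropy log₂(3) = 1.5850 bits
- The more "peaked" or concentrated a distribution, the lower its entropy

Entropies:
  H(A) = 0.4957 bits
  H(B) = 1.5161 bits
  H(C) = 1.5850 bits

Ranking: C > B > A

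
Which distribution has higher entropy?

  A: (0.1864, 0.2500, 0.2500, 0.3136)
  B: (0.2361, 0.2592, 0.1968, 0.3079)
B

Both distributions are close to uniform, making this a harder comparison.

H(A) = 1.9764 bits
H(B) = 1.9814 bits

The distribution closer to uniform has higher entropy.
Answer: B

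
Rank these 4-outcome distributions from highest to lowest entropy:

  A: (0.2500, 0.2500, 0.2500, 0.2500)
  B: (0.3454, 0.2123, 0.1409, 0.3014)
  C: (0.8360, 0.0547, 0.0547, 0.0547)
A > B > C

Key insight: Entropy is maximized by uniform distributions and minimized by concentrated distributions.

- Uniform distributions have maximum entropy log₂(4) = 2.0000 bits
- The more "peaked" or concentrated a distribution, the lower its entropy

Entropies:
  H(A) = 2.0000 bits
  H(B) = 1.9242 bits
  H(C) = 0.9037 bits

Ranking: A > B > C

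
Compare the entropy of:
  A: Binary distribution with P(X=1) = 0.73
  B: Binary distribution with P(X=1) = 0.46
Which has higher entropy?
B

For binary distributions, entropy is maximized at p=0.5 and decreases as p moves toward 0 or 1.

H(A) = H(0.73) = 0.8415 bits
H(B) = H(0.46) = 0.9954 bits

Distribution B (p=0.46) is closer to uniform (p=0.5), so it has higher entropy.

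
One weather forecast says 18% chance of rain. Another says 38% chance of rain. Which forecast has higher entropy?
38% forecast

Treat each forecast as a Bernoulli distribution. Binary entropy is maximized at p=0.5 and falls off symmetrically toward 0 or 1. The 38% forecast is closer to 50%, so it is more uncertain. H(18%) ≈ 0.680 bits, H(38%) ≈ 0.958 bits.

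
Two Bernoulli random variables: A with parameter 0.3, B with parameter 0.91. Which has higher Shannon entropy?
A

For binary distributions, entropy is maximized at p=0.5 and decreases as p moves toward 0 or 1.

H(A) = H(0.3) = 0.8813 bits
H(B) = H(0.91) = 0.4365 bits

Distribution A (p=0.3) is closer to uniform (p=0.5), so it has higher entropy.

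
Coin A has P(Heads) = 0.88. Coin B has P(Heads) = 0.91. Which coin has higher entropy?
A

For binary distributions, entropy is maximized at p=0.5 and decreases as p moves toward 0 or 1.

H(A) = H(0.88) = 0.5294 bits
H(B) = H(0.91) = 0.4365 bits

Distribution A (p=0.88) is closer to uniform (p=0.5), so it has higher entropy.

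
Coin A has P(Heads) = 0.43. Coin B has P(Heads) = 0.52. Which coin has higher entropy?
B

For binary distributions, entropy is maximized at p=0.5 and decreases as p moves toward 0 or 1.

H(A) = H(0.43) = 0.9858 bits
H(B) = H(0.52) = 0.9988 bits

Distribution B (p=0.52) is closer to uniform (p=0.5), so it has higher entropy.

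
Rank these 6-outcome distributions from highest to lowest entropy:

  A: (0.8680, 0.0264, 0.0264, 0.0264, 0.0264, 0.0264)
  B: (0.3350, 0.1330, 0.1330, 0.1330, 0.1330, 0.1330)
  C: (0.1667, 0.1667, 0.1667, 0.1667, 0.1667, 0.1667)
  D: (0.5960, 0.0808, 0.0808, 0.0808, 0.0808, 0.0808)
C > B > D > A

Key insight: Entropy is maximized by uniform distributions and minimized by concentrated distributions.

Entropies:
  H(A) = 0.8694 bits
  H(B) = 2.4640 bits
  H(C) = 2.5850 bits
  H(D) = 1.9113 bits

Ranking: C > B > D > A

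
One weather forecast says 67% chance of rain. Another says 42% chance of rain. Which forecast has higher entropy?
42% forecast

Treat each forecast as a Bernoulli distribution. Binary entropy is maximized at p=0.5 and falls off symmetrically toward 0 or 1. The 42% forecast is closer to 50%, so it is more uncertain. H(67%) ≈ 0.915 bits, H(42%) ≈ 0.981 bits.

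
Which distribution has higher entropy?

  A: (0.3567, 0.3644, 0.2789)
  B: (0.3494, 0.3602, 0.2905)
B

Both distributions are close to uniform, making this a harder comparison.

H(A) = 1.5750 bits
H(B) = 1.5787 bits

The distribution closer to uniform has higher entropy.
Answer: B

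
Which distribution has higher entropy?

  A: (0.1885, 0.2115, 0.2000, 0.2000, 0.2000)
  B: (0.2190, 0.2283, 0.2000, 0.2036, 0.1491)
A

Both distributions are close to uniform, making this a harder comparison.

H(A) = 2.3210 bits
H(B) = 2.3076 bits

The distribution closer to uniform has higher entropy.
Answer: A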